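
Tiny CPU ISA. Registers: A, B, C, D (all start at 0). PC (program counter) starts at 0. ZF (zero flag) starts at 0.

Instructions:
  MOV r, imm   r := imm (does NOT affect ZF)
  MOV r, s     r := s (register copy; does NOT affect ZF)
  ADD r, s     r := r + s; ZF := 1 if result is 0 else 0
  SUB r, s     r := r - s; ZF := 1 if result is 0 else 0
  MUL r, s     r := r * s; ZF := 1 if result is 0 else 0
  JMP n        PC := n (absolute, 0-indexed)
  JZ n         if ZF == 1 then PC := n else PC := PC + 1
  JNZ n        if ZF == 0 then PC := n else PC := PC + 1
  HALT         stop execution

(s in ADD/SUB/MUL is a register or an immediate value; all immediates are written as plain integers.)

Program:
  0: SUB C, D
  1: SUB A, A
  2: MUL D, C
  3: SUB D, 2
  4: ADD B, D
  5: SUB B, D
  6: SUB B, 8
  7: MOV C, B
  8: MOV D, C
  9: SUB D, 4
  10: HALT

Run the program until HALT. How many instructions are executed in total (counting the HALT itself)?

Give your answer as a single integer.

Answer: 11

Derivation:
Step 1: PC=0 exec 'SUB C, D'. After: A=0 B=0 C=0 D=0 ZF=1 PC=1
Step 2: PC=1 exec 'SUB A, A'. After: A=0 B=0 C=0 D=0 ZF=1 PC=2
Step 3: PC=2 exec 'MUL D, C'. After: A=0 B=0 C=0 D=0 ZF=1 PC=3
Step 4: PC=3 exec 'SUB D, 2'. After: A=0 B=0 C=0 D=-2 ZF=0 PC=4
Step 5: PC=4 exec 'ADD B, D'. After: A=0 B=-2 C=0 D=-2 ZF=0 PC=5
Step 6: PC=5 exec 'SUB B, D'. After: A=0 B=0 C=0 D=-2 ZF=1 PC=6
Step 7: PC=6 exec 'SUB B, 8'. After: A=0 B=-8 C=0 D=-2 ZF=0 PC=7
Step 8: PC=7 exec 'MOV C, B'. After: A=0 B=-8 C=-8 D=-2 ZF=0 PC=8
Step 9: PC=8 exec 'MOV D, C'. After: A=0 B=-8 C=-8 D=-8 ZF=0 PC=9
Step 10: PC=9 exec 'SUB D, 4'. After: A=0 B=-8 C=-8 D=-12 ZF=0 PC=10
Step 11: PC=10 exec 'HALT'. After: A=0 B=-8 C=-8 D=-12 ZF=0 PC=10 HALTED
Total instructions executed: 11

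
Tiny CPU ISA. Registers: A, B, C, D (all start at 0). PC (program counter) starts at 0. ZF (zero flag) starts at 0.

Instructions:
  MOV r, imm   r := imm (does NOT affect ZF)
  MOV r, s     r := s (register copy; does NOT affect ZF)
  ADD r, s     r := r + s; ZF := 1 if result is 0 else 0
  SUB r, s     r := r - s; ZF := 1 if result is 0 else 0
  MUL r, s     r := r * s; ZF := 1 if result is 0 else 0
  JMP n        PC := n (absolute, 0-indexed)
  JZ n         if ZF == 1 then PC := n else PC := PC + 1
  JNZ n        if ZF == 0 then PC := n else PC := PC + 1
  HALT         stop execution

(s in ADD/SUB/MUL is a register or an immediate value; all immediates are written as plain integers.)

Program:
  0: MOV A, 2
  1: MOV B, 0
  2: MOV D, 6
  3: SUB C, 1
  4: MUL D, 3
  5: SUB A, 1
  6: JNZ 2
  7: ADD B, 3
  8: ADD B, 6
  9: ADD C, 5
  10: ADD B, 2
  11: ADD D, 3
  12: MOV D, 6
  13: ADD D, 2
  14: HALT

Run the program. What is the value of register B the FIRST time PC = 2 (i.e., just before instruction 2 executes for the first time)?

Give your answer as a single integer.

Step 1: PC=0 exec 'MOV A, 2'. After: A=2 B=0 C=0 D=0 ZF=0 PC=1
Step 2: PC=1 exec 'MOV B, 0'. After: A=2 B=0 C=0 D=0 ZF=0 PC=2
First time PC=2: B=0

0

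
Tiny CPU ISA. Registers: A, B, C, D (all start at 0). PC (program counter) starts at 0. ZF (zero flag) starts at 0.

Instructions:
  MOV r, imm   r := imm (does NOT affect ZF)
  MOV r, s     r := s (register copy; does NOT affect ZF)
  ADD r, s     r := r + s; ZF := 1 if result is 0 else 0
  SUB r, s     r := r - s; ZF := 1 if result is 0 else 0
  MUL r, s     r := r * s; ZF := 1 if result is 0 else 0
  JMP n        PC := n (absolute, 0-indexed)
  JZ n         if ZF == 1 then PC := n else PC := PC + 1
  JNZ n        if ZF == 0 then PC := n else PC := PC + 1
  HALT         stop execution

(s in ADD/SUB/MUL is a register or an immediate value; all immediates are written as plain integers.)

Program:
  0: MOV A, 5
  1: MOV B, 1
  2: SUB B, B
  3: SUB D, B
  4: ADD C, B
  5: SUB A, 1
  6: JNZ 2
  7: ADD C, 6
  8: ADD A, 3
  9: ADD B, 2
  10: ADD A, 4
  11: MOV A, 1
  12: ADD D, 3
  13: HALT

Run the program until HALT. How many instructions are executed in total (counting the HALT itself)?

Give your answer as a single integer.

Answer: 34

Derivation:
Step 1: PC=0 exec 'MOV A, 5'. After: A=5 B=0 C=0 D=0 ZF=0 PC=1
Step 2: PC=1 exec 'MOV B, 1'. After: A=5 B=1 C=0 D=0 ZF=0 PC=2
Step 3: PC=2 exec 'SUB B, B'. After: A=5 B=0 C=0 D=0 ZF=1 PC=3
Step 4: PC=3 exec 'SUB D, B'. After: A=5 B=0 C=0 D=0 ZF=1 PC=4
Step 5: PC=4 exec 'ADD C, B'. After: A=5 B=0 C=0 D=0 ZF=1 PC=5
Step 6: PC=5 exec 'SUB A, 1'. After: A=4 B=0 C=0 D=0 ZF=0 PC=6
Step 7: PC=6 exec 'JNZ 2'. After: A=4 B=0 C=0 D=0 ZF=0 PC=2
Step 8: PC=2 exec 'SUB B, B'. After: A=4 B=0 C=0 D=0 ZF=1 PC=3
Step 9: PC=3 exec 'SUB D, B'. After: A=4 B=0 C=0 D=0 ZF=1 PC=4
Step 10: PC=4 exec 'ADD C, B'. After: A=4 B=0 C=0 D=0 ZF=1 PC=5
Step 11: PC=5 exec 'SUB A, 1'. After: A=3 B=0 C=0 D=0 ZF=0 PC=6
Step 12: PC=6 exec 'JNZ 2'. After: A=3 B=0 C=0 D=0 ZF=0 PC=2
Step 13: PC=2 exec 'SUB B, B'. After: A=3 B=0 C=0 D=0 ZF=1 PC=3
Step 14: PC=3 exec 'SUB D, B'. After: A=3 B=0 C=0 D=0 ZF=1 PC=4
Step 15: PC=4 exec 'ADD C, B'. After: A=3 B=0 C=0 D=0 ZF=1 PC=5
Step 16: PC=5 exec 'SUB A, 1'. After: A=2 B=0 C=0 D=0 ZF=0 PC=6
Step 17: PC=6 exec 'JNZ 2'. After: A=2 B=0 C=0 D=0 ZF=0 PC=2
Step 18: PC=2 exec 'SUB B, B'. After: A=2 B=0 C=0 D=0 ZF=1 PC=3
Step 19: PC=3 exec 'SUB D, B'. After: A=2 B=0 C=0 D=0 ZF=1 PC=4
Step 20: PC=4 exec 'ADD C, B'. After: A=2 B=0 C=0 D=0 ZF=1 PC=5
Step 21: PC=5 exec 'SUB A, 1'. After: A=1 B=0 C=0 D=0 ZF=0 PC=6
Step 22: PC=6 exec 'JNZ 2'. After: A=1 B=0 C=0 D=0 ZF=0 PC=2
Step 23: PC=2 exec 'SUB B, B'. After: A=1 B=0 C=0 D=0 ZF=1 PC=3
Step 24: PC=3 exec 'SUB D, B'. After: A=1 B=0 C=0 D=0 ZF=1 PC=4
Step 25: PC=4 exec 'ADD C, B'. After: A=1 B=0 C=0 D=0 ZF=1 PC=5
Step 26: PC=5 exec 'SUB A, 1'. After: A=0 B=0 C=0 D=0 ZF=1 PC=6
Step 27: PC=6 exec 'JNZ 2'. After: A=0 B=0 C=0 D=0 ZF=1 PC=7
Step 28: PC=7 exec 'ADD C, 6'. After: A=0 B=0 C=6 D=0 ZF=0 PC=8
Step 29: PC=8 exec 'ADD A, 3'. After: A=3 B=0 C=6 D=0 ZF=0 PC=9
Step 30: PC=9 exec 'ADD B, 2'. After: A=3 B=2 C=6 D=0 ZF=0 PC=10
Step 31: PC=10 exec 'ADD A, 4'. After: A=7 B=2 C=6 D=0 ZF=0 PC=11
Step 32: PC=11 exec 'MOV A, 1'. After: A=1 B=2 C=6 D=0 ZF=0 PC=12
Step 33: PC=12 exec 'ADD D, 3'. After: A=1 B=2 C=6 D=3 ZF=0 PC=13
Step 34: PC=13 exec 'HALT'. After: A=1 B=2 C=6 D=3 ZF=0 PC=13 HALTED
Total instructions executed: 34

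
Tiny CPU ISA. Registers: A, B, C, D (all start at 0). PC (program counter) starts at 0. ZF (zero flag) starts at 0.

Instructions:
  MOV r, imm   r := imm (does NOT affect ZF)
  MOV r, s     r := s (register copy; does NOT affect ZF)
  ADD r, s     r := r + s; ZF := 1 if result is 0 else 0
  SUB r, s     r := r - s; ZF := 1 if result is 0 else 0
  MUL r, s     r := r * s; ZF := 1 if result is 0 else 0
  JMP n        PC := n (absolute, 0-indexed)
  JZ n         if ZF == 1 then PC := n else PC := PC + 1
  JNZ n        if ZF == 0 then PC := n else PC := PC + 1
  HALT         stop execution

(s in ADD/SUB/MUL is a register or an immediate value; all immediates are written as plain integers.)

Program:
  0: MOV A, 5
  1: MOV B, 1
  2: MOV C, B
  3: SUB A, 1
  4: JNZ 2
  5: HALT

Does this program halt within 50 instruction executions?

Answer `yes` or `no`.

Answer: yes

Derivation:
Step 1: PC=0 exec 'MOV A, 5'. After: A=5 B=0 C=0 D=0 ZF=0 PC=1
Step 2: PC=1 exec 'MOV B, 1'. After: A=5 B=1 C=0 D=0 ZF=0 PC=2
Step 3: PC=2 exec 'MOV C, B'. After: A=5 B=1 C=1 D=0 ZF=0 PC=3
Step 4: PC=3 exec 'SUB A, 1'. After: A=4 B=1 C=1 D=0 ZF=0 PC=4
Step 5: PC=4 exec 'JNZ 2'. After: A=4 B=1 C=1 D=0 ZF=0 PC=2
Step 6: PC=2 exec 'MOV C, B'. After: A=4 B=1 C=1 D=0 ZF=0 PC=3
Step 7: PC=3 exec 'SUB A, 1'. After: A=3 B=1 C=1 D=0 ZF=0 PC=4
Step 8: PC=4 exec 'JNZ 2'. After: A=3 B=1 C=1 D=0 ZF=0 PC=2
Step 9: PC=2 exec 'MOV C, B'. After: A=3 B=1 C=1 D=0 ZF=0 PC=3
Step 10: PC=3 exec 'SUB A, 1'. After: A=2 B=1 C=1 D=0 ZF=0 PC=4
Step 11: PC=4 exec 'JNZ 2'. After: A=2 B=1 C=1 D=0 ZF=0 PC=2
Step 12: PC=2 exec 'MOV C, B'. After: A=2 B=1 C=1 D=0 ZF=0 PC=3
Step 13: PC=3 exec 'SUB A, 1'. After: A=1 B=1 C=1 D=0 ZF=0 PC=4
Step 14: PC=4 exec 'JNZ 2'. After: A=1 B=1 C=1 D=0 ZF=0 PC=2
Step 15: PC=2 exec 'MOV C, B'. After: A=1 B=1 C=1 D=0 ZF=0 PC=3
Step 16: PC=3 exec 'SUB A, 1'. After: A=0 B=1 C=1 D=0 ZF=1 PC=4
Step 17: PC=4 exec 'JNZ 2'. After: A=0 B=1 C=1 D=0 ZF=1 PC=5
Step 18: PC=5 exec 'HALT'. After: A=0 B=1 C=1 D=0 ZF=1 PC=5 HALTED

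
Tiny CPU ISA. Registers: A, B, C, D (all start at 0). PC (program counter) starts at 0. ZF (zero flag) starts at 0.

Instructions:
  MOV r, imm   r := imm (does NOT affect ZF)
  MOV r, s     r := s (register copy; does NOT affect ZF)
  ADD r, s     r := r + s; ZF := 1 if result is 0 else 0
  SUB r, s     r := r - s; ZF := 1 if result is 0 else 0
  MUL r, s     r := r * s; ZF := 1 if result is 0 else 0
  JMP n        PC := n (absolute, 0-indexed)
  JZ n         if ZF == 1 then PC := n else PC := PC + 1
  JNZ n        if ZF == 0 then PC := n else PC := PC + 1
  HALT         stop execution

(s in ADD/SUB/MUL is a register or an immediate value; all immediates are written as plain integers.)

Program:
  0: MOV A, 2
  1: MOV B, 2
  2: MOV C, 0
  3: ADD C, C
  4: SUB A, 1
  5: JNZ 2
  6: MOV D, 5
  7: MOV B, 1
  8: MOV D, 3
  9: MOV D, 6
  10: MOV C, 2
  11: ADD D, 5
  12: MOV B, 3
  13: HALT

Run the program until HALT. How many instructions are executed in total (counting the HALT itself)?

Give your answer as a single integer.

Step 1: PC=0 exec 'MOV A, 2'. After: A=2 B=0 C=0 D=0 ZF=0 PC=1
Step 2: PC=1 exec 'MOV B, 2'. After: A=2 B=2 C=0 D=0 ZF=0 PC=2
Step 3: PC=2 exec 'MOV C, 0'. After: A=2 B=2 C=0 D=0 ZF=0 PC=3
Step 4: PC=3 exec 'ADD C, C'. After: A=2 B=2 C=0 D=0 ZF=1 PC=4
Step 5: PC=4 exec 'SUB A, 1'. After: A=1 B=2 C=0 D=0 ZF=0 PC=5
Step 6: PC=5 exec 'JNZ 2'. After: A=1 B=2 C=0 D=0 ZF=0 PC=2
Step 7: PC=2 exec 'MOV C, 0'. After: A=1 B=2 C=0 D=0 ZF=0 PC=3
Step 8: PC=3 exec 'ADD C, C'. After: A=1 B=2 C=0 D=0 ZF=1 PC=4
Step 9: PC=4 exec 'SUB A, 1'. After: A=0 B=2 C=0 D=0 ZF=1 PC=5
Step 10: PC=5 exec 'JNZ 2'. After: A=0 B=2 C=0 D=0 ZF=1 PC=6
Step 11: PC=6 exec 'MOV D, 5'. After: A=0 B=2 C=0 D=5 ZF=1 PC=7
Step 12: PC=7 exec 'MOV B, 1'. After: A=0 B=1 C=0 D=5 ZF=1 PC=8
Step 13: PC=8 exec 'MOV D, 3'. After: A=0 B=1 C=0 D=3 ZF=1 PC=9
Step 14: PC=9 exec 'MOV D, 6'. After: A=0 B=1 C=0 D=6 ZF=1 PC=10
Step 15: PC=10 exec 'MOV C, 2'. After: A=0 B=1 C=2 D=6 ZF=1 PC=11
Step 16: PC=11 exec 'ADD D, 5'. After: A=0 B=1 C=2 D=11 ZF=0 PC=12
Step 17: PC=12 exec 'MOV B, 3'. After: A=0 B=3 C=2 D=11 ZF=0 PC=13
Step 18: PC=13 exec 'HALT'. After: A=0 B=3 C=2 D=11 ZF=0 PC=13 HALTED
Total instructions executed: 18

Answer: 18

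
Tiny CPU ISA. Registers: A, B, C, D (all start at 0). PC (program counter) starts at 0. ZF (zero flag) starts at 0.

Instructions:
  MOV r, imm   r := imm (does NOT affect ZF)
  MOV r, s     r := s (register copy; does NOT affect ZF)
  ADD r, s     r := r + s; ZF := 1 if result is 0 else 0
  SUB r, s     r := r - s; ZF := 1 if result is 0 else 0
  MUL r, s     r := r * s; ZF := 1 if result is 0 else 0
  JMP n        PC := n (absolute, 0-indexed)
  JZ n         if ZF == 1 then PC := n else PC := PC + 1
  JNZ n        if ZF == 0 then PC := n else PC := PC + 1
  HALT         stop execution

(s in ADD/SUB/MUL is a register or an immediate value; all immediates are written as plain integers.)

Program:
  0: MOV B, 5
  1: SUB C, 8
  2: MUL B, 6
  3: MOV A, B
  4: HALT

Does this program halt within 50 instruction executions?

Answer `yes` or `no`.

Answer: yes

Derivation:
Step 1: PC=0 exec 'MOV B, 5'. After: A=0 B=5 C=0 D=0 ZF=0 PC=1
Step 2: PC=1 exec 'SUB C, 8'. After: A=0 B=5 C=-8 D=0 ZF=0 PC=2
Step 3: PC=2 exec 'MUL B, 6'. After: A=0 B=30 C=-8 D=0 ZF=0 PC=3
Step 4: PC=3 exec 'MOV A, B'. After: A=30 B=30 C=-8 D=0 ZF=0 PC=4
Step 5: PC=4 exec 'HALT'. After: A=30 B=30 C=-8 D=0 ZF=0 PC=4 HALTED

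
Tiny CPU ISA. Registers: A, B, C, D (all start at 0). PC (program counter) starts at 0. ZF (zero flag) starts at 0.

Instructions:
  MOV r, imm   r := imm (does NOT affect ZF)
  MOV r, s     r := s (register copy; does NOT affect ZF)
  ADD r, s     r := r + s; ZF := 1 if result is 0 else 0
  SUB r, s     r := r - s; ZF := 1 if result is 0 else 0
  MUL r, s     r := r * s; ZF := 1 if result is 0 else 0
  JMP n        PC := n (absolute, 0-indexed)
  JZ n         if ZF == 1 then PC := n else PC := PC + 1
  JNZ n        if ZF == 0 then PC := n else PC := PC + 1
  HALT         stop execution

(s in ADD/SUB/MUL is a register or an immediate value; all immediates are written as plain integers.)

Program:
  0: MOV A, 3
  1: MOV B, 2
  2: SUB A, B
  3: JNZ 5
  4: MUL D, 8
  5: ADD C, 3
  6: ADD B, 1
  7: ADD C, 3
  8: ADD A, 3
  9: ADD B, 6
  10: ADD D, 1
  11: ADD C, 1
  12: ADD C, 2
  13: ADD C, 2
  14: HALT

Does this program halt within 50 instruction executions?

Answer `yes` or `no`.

Answer: yes

Derivation:
Step 1: PC=0 exec 'MOV A, 3'. After: A=3 B=0 C=0 D=0 ZF=0 PC=1
Step 2: PC=1 exec 'MOV B, 2'. After: A=3 B=2 C=0 D=0 ZF=0 PC=2
Step 3: PC=2 exec 'SUB A, B'. After: A=1 B=2 C=0 D=0 ZF=0 PC=3
Step 4: PC=3 exec 'JNZ 5'. After: A=1 B=2 C=0 D=0 ZF=0 PC=5
Step 5: PC=5 exec 'ADD C, 3'. After: A=1 B=2 C=3 D=0 ZF=0 PC=6
Step 6: PC=6 exec 'ADD B, 1'. After: A=1 B=3 C=3 D=0 ZF=0 PC=7
Step 7: PC=7 exec 'ADD C, 3'. After: A=1 B=3 C=6 D=0 ZF=0 PC=8
Step 8: PC=8 exec 'ADD A, 3'. After: A=4 B=3 C=6 D=0 ZF=0 PC=9
Step 9: PC=9 exec 'ADD B, 6'. After: A=4 B=9 C=6 D=0 ZF=0 PC=10
Step 10: PC=10 exec 'ADD D, 1'. After: A=4 B=9 C=6 D=1 ZF=0 PC=11
Step 11: PC=11 exec 'ADD C, 1'. After: A=4 B=9 C=7 D=1 ZF=0 PC=12
Step 12: PC=12 exec 'ADD C, 2'. After: A=4 B=9 C=9 D=1 ZF=0 PC=13
Step 13: PC=13 exec 'ADD C, 2'. After: A=4 B=9 C=11 D=1 ZF=0 PC=14
Step 14: PC=14 exec 'HALT'. After: A=4 B=9 C=11 D=1 ZF=0 PC=14 HALTED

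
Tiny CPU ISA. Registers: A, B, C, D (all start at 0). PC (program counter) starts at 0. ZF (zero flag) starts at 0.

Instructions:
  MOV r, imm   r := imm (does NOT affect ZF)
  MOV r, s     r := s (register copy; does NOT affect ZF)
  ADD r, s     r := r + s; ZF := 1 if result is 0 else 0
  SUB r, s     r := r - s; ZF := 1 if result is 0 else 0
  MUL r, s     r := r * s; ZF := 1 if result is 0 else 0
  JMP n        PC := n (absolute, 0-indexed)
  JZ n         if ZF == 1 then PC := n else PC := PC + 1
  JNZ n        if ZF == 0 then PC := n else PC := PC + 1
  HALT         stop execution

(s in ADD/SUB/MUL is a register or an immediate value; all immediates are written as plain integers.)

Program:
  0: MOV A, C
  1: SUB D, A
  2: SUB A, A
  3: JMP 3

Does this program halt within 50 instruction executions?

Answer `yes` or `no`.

Step 1: PC=0 exec 'MOV A, C'. After: A=0 B=0 C=0 D=0 ZF=0 PC=1
Step 2: PC=1 exec 'SUB D, A'. After: A=0 B=0 C=0 D=0 ZF=1 PC=2
Step 3: PC=2 exec 'SUB A, A'. After: A=0 B=0 C=0 D=0 ZF=1 PC=3
Step 4: PC=3 exec 'JMP 3'. After: A=0 B=0 C=0 D=0 ZF=1 PC=3
State after step 4 equals state after step 3: the program is in a cycle of length 1 and will never halt.

Answer: no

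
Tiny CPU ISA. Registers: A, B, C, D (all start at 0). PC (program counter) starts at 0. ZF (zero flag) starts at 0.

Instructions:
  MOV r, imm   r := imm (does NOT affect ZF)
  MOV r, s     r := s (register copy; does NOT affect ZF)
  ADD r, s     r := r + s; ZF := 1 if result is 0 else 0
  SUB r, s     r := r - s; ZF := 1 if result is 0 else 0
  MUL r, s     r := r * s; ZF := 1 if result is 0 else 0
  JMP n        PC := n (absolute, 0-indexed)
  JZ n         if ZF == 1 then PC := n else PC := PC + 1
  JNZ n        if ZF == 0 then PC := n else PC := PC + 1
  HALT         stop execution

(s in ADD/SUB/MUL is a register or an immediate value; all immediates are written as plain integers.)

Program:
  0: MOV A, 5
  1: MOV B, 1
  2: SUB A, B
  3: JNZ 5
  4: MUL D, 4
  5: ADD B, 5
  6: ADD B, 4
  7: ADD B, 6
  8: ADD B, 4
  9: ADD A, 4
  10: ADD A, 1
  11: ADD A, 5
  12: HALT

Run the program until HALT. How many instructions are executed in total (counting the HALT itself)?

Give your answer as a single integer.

Answer: 12

Derivation:
Step 1: PC=0 exec 'MOV A, 5'. After: A=5 B=0 C=0 D=0 ZF=0 PC=1
Step 2: PC=1 exec 'MOV B, 1'. After: A=5 B=1 C=0 D=0 ZF=0 PC=2
Step 3: PC=2 exec 'SUB A, B'. After: A=4 B=1 C=0 D=0 ZF=0 PC=3
Step 4: PC=3 exec 'JNZ 5'. After: A=4 B=1 C=0 D=0 ZF=0 PC=5
Step 5: PC=5 exec 'ADD B, 5'. After: A=4 B=6 C=0 D=0 ZF=0 PC=6
Step 6: PC=6 exec 'ADD B, 4'. After: A=4 B=10 C=0 D=0 ZF=0 PC=7
Step 7: PC=7 exec 'ADD B, 6'. After: A=4 B=16 C=0 D=0 ZF=0 PC=8
Step 8: PC=8 exec 'ADD B, 4'. After: A=4 B=20 C=0 D=0 ZF=0 PC=9
Step 9: PC=9 exec 'ADD A, 4'. After: A=8 B=20 C=0 D=0 ZF=0 PC=10
Step 10: PC=10 exec 'ADD A, 1'. After: A=9 B=20 C=0 D=0 ZF=0 PC=11
Step 11: PC=11 exec 'ADD A, 5'. After: A=14 B=20 C=0 D=0 ZF=0 PC=12
Step 12: PC=12 exec 'HALT'. After: A=14 B=20 C=0 D=0 ZF=0 PC=12 HALTED
Total instructions executed: 12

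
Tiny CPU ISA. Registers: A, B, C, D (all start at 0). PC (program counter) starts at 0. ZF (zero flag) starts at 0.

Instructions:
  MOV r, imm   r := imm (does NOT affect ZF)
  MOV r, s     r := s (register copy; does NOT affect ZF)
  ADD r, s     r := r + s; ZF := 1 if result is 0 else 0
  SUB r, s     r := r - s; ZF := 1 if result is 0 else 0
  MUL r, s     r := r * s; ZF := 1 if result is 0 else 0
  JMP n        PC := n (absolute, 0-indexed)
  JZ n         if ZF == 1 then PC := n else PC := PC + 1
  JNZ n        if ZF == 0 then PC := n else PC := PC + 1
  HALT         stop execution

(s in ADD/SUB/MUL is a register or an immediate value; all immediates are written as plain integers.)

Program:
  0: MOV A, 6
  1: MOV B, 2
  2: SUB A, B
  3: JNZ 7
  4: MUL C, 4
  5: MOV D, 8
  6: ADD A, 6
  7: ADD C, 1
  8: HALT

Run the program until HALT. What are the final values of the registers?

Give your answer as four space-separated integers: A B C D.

Step 1: PC=0 exec 'MOV A, 6'. After: A=6 B=0 C=0 D=0 ZF=0 PC=1
Step 2: PC=1 exec 'MOV B, 2'. After: A=6 B=2 C=0 D=0 ZF=0 PC=2
Step 3: PC=2 exec 'SUB A, B'. After: A=4 B=2 C=0 D=0 ZF=0 PC=3
Step 4: PC=3 exec 'JNZ 7'. After: A=4 B=2 C=0 D=0 ZF=0 PC=7
Step 5: PC=7 exec 'ADD C, 1'. After: A=4 B=2 C=1 D=0 ZF=0 PC=8
Step 6: PC=8 exec 'HALT'. After: A=4 B=2 C=1 D=0 ZF=0 PC=8 HALTED

Answer: 4 2 1 0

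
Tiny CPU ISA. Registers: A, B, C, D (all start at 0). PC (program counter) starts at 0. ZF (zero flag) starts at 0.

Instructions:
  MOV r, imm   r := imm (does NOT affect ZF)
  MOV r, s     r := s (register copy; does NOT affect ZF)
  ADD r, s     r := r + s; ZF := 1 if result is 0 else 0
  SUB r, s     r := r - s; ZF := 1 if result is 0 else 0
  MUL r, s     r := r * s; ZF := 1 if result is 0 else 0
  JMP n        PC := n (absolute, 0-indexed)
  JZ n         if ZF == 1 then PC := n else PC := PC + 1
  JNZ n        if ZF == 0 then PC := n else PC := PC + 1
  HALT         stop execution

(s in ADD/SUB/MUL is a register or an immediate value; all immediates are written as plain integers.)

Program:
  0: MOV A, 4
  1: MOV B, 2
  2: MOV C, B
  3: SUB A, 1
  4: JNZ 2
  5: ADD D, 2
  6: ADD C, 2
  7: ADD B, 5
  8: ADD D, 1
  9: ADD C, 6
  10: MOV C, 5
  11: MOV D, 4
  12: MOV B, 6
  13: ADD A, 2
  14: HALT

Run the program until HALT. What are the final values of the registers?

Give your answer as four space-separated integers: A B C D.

Step 1: PC=0 exec 'MOV A, 4'. After: A=4 B=0 C=0 D=0 ZF=0 PC=1
Step 2: PC=1 exec 'MOV B, 2'. After: A=4 B=2 C=0 D=0 ZF=0 PC=2
Step 3: PC=2 exec 'MOV C, B'. After: A=4 B=2 C=2 D=0 ZF=0 PC=3
Step 4: PC=3 exec 'SUB A, 1'. After: A=3 B=2 C=2 D=0 ZF=0 PC=4
Step 5: PC=4 exec 'JNZ 2'. After: A=3 B=2 C=2 D=0 ZF=0 PC=2
Step 6: PC=2 exec 'MOV C, B'. After: A=3 B=2 C=2 D=0 ZF=0 PC=3
Step 7: PC=3 exec 'SUB A, 1'. After: A=2 B=2 C=2 D=0 ZF=0 PC=4
Step 8: PC=4 exec 'JNZ 2'. After: A=2 B=2 C=2 D=0 ZF=0 PC=2
Step 9: PC=2 exec 'MOV C, B'. After: A=2 B=2 C=2 D=0 ZF=0 PC=3
Step 10: PC=3 exec 'SUB A, 1'. After: A=1 B=2 C=2 D=0 ZF=0 PC=4
Step 11: PC=4 exec 'JNZ 2'. After: A=1 B=2 C=2 D=0 ZF=0 PC=2
Step 12: PC=2 exec 'MOV C, B'. After: A=1 B=2 C=2 D=0 ZF=0 PC=3
Step 13: PC=3 exec 'SUB A, 1'. After: A=0 B=2 C=2 D=0 ZF=1 PC=4
Step 14: PC=4 exec 'JNZ 2'. After: A=0 B=2 C=2 D=0 ZF=1 PC=5
Step 15: PC=5 exec 'ADD D, 2'. After: A=0 B=2 C=2 D=2 ZF=0 PC=6
Step 16: PC=6 exec 'ADD C, 2'. After: A=0 B=2 C=4 D=2 ZF=0 PC=7
Step 17: PC=7 exec 'ADD B, 5'. After: A=0 B=7 C=4 D=2 ZF=0 PC=8
Step 18: PC=8 exec 'ADD D, 1'. After: A=0 B=7 C=4 D=3 ZF=0 PC=9
Step 19: PC=9 exec 'ADD C, 6'. After: A=0 B=7 C=10 D=3 ZF=0 PC=10
Step 20: PC=10 exec 'MOV C, 5'. After: A=0 B=7 C=5 D=3 ZF=0 PC=11
Step 21: PC=11 exec 'MOV D, 4'. After: A=0 B=7 C=5 D=4 ZF=0 PC=12
Step 22: PC=12 exec 'MOV B, 6'. After: A=0 B=6 C=5 D=4 ZF=0 PC=13
Step 23: PC=13 exec 'ADD A, 2'. After: A=2 B=6 C=5 D=4 ZF=0 PC=14
Step 24: PC=14 exec 'HALT'. After: A=2 B=6 C=5 D=4 ZF=0 PC=14 HALTED

Answer: 2 6 5 4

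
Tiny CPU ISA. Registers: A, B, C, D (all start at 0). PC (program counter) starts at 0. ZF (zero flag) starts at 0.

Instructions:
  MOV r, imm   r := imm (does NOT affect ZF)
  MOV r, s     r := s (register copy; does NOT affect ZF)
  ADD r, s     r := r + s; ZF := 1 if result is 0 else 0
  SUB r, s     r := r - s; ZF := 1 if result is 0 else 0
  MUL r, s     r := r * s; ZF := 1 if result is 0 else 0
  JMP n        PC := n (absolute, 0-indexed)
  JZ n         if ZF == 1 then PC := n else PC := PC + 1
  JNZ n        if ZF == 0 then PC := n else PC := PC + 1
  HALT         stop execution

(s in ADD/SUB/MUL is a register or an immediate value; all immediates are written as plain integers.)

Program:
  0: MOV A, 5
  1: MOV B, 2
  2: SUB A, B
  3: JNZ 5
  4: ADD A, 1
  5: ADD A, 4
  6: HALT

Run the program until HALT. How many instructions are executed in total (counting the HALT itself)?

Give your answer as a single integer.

Answer: 6

Derivation:
Step 1: PC=0 exec 'MOV A, 5'. After: A=5 B=0 C=0 D=0 ZF=0 PC=1
Step 2: PC=1 exec 'MOV B, 2'. After: A=5 B=2 C=0 D=0 ZF=0 PC=2
Step 3: PC=2 exec 'SUB A, B'. After: A=3 B=2 C=0 D=0 ZF=0 PC=3
Step 4: PC=3 exec 'JNZ 5'. After: A=3 B=2 C=0 D=0 ZF=0 PC=5
Step 5: PC=5 exec 'ADD A, 4'. After: A=7 B=2 C=0 D=0 ZF=0 PC=6
Step 6: PC=6 exec 'HALT'. After: A=7 B=2 C=0 D=0 ZF=0 PC=6 HALTED
Total instructions executed: 6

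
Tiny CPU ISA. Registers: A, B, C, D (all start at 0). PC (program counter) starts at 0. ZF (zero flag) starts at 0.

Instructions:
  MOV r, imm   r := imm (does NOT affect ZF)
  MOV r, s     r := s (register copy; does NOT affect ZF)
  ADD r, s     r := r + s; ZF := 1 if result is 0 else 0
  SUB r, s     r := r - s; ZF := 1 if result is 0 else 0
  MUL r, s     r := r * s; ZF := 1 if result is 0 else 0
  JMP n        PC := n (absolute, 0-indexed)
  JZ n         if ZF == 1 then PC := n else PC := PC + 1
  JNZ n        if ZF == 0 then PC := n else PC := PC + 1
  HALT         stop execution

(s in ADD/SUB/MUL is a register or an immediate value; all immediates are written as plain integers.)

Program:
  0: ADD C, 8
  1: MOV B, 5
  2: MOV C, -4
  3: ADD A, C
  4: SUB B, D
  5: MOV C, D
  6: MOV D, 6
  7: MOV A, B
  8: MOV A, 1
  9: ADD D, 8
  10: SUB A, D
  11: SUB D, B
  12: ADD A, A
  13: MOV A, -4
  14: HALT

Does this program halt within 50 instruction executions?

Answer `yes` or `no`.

Step 1: PC=0 exec 'ADD C, 8'. After: A=0 B=0 C=8 D=0 ZF=0 PC=1
Step 2: PC=1 exec 'MOV B, 5'. After: A=0 B=5 C=8 D=0 ZF=0 PC=2
Step 3: PC=2 exec 'MOV C, -4'. After: A=0 B=5 C=-4 D=0 ZF=0 PC=3
Step 4: PC=3 exec 'ADD A, C'. After: A=-4 B=5 C=-4 D=0 ZF=0 PC=4
Step 5: PC=4 exec 'SUB B, D'. After: A=-4 B=5 C=-4 D=0 ZF=0 PC=5
Step 6: PC=5 exec 'MOV C, D'. After: A=-4 B=5 C=0 D=0 ZF=0 PC=6
Step 7: PC=6 exec 'MOV D, 6'. After: A=-4 B=5 C=0 D=6 ZF=0 PC=7
Step 8: PC=7 exec 'MOV A, B'. After: A=5 B=5 C=0 D=6 ZF=0 PC=8
Step 9: PC=8 exec 'MOV A, 1'. After: A=1 B=5 C=0 D=6 ZF=0 PC=9
Step 10: PC=9 exec 'ADD D, 8'. After: A=1 B=5 C=0 D=14 ZF=0 PC=10
Step 11: PC=10 exec 'SUB A, D'. After: A=-13 B=5 C=0 D=14 ZF=0 PC=11
Step 12: PC=11 exec 'SUB D, B'. After: A=-13 B=5 C=0 D=9 ZF=0 PC=12
Step 13: PC=12 exec 'ADD A, A'. After: A=-26 B=5 C=0 D=9 ZF=0 PC=13
Step 14: PC=13 exec 'MOV A, -4'. After: A=-4 B=5 C=0 D=9 ZF=0 PC=14
Step 15: PC=14 exec 'HALT'. After: A=-4 B=5 C=0 D=9 ZF=0 PC=14 HALTED

Answer: yes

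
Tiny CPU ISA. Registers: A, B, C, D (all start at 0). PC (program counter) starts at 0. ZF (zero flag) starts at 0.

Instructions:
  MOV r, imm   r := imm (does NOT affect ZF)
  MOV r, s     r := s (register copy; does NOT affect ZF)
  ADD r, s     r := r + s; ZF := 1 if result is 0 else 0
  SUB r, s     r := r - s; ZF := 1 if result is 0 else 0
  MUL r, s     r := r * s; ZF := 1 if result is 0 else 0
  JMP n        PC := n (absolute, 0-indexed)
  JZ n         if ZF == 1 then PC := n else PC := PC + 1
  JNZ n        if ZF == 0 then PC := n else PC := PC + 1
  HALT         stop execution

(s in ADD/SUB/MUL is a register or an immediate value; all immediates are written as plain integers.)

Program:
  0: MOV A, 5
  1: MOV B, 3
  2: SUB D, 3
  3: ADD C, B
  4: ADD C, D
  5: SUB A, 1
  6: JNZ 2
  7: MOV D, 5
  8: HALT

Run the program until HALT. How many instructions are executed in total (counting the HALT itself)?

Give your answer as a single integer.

Answer: 29

Derivation:
Step 1: PC=0 exec 'MOV A, 5'. After: A=5 B=0 C=0 D=0 ZF=0 PC=1
Step 2: PC=1 exec 'MOV B, 3'. After: A=5 B=3 C=0 D=0 ZF=0 PC=2
Step 3: PC=2 exec 'SUB D, 3'. After: A=5 B=3 C=0 D=-3 ZF=0 PC=3
Step 4: PC=3 exec 'ADD C, B'. After: A=5 B=3 C=3 D=-3 ZF=0 PC=4
Step 5: PC=4 exec 'ADD C, D'. After: A=5 B=3 C=0 D=-3 ZF=1 PC=5
Step 6: PC=5 exec 'SUB A, 1'. After: A=4 B=3 C=0 D=-3 ZF=0 PC=6
Step 7: PC=6 exec 'JNZ 2'. After: A=4 B=3 C=0 D=-3 ZF=0 PC=2
Step 8: PC=2 exec 'SUB D, 3'. After: A=4 B=3 C=0 D=-6 ZF=0 PC=3
Step 9: PC=3 exec 'ADD C, B'. After: A=4 B=3 C=3 D=-6 ZF=0 PC=4
Step 10: PC=4 exec 'ADD C, D'. After: A=4 B=3 C=-3 D=-6 ZF=0 PC=5
Step 11: PC=5 exec 'SUB A, 1'. After: A=3 B=3 C=-3 D=-6 ZF=0 PC=6
Step 12: PC=6 exec 'JNZ 2'. After: A=3 B=3 C=-3 D=-6 ZF=0 PC=2
Step 13: PC=2 exec 'SUB D, 3'. After: A=3 B=3 C=-3 D=-9 ZF=0 PC=3
Step 14: PC=3 exec 'ADD C, B'. After: A=3 B=3 C=0 D=-9 ZF=1 PC=4
Step 15: PC=4 exec 'ADD C, D'. After: A=3 B=3 C=-9 D=-9 ZF=0 PC=5
Step 16: PC=5 exec 'SUB A, 1'. After: A=2 B=3 C=-9 D=-9 ZF=0 PC=6
Step 17: PC=6 exec 'JNZ 2'. After: A=2 B=3 C=-9 D=-9 ZF=0 PC=2
Step 18: PC=2 exec 'SUB D, 3'. After: A=2 B=3 C=-9 D=-12 ZF=0 PC=3
Step 19: PC=3 exec 'ADD C, B'. After: A=2 B=3 C=-6 D=-12 ZF=0 PC=4
Step 20: PC=4 exec 'ADD C, D'. After: A=2 B=3 C=-18 D=-12 ZF=0 PC=5
Step 21: PC=5 exec 'SUB A, 1'. After: A=1 B=3 C=-18 D=-12 ZF=0 PC=6
Step 22: PC=6 exec 'JNZ 2'. After: A=1 B=3 C=-18 D=-12 ZF=0 PC=2
Step 23: PC=2 exec 'SUB D, 3'. After: A=1 B=3 C=-18 D=-15 ZF=0 PC=3
Step 24: PC=3 exec 'ADD C, B'. After: A=1 B=3 C=-15 D=-15 ZF=0 PC=4
Step 25: PC=4 exec 'ADD C, D'. After: A=1 B=3 C=-30 D=-15 ZF=0 PC=5
Step 26: PC=5 exec 'SUB A, 1'. After: A=0 B=3 C=-30 D=-15 ZF=1 PC=6
Step 27: PC=6 exec 'JNZ 2'. After: A=0 B=3 C=-30 D=-15 ZF=1 PC=7
Step 28: PC=7 exec 'MOV D, 5'. After: A=0 B=3 C=-30 D=5 ZF=1 PC=8
Step 29: PC=8 exec 'HALT'. After: A=0 B=3 C=-30 D=5 ZF=1 PC=8 HALTED
Total instructions executed: 29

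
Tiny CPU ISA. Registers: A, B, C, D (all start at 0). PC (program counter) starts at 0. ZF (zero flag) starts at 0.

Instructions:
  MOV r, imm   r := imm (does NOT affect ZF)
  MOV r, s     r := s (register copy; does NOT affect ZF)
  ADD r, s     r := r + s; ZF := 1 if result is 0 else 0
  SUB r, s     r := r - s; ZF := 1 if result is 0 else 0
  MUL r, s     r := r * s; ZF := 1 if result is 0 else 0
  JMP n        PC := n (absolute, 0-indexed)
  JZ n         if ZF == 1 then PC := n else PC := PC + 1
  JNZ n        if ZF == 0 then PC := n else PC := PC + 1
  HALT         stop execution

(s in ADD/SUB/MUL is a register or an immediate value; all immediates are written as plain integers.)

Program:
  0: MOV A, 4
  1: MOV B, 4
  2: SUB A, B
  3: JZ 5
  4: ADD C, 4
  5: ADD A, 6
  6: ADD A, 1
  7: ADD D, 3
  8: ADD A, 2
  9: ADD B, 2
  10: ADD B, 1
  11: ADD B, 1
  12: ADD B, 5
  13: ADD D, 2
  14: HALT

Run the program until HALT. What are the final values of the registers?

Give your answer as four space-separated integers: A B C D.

Step 1: PC=0 exec 'MOV A, 4'. After: A=4 B=0 C=0 D=0 ZF=0 PC=1
Step 2: PC=1 exec 'MOV B, 4'. After: A=4 B=4 C=0 D=0 ZF=0 PC=2
Step 3: PC=2 exec 'SUB A, B'. After: A=0 B=4 C=0 D=0 ZF=1 PC=3
Step 4: PC=3 exec 'JZ 5'. After: A=0 B=4 C=0 D=0 ZF=1 PC=5
Step 5: PC=5 exec 'ADD A, 6'. After: A=6 B=4 C=0 D=0 ZF=0 PC=6
Step 6: PC=6 exec 'ADD A, 1'. After: A=7 B=4 C=0 D=0 ZF=0 PC=7
Step 7: PC=7 exec 'ADD D, 3'. After: A=7 B=4 C=0 D=3 ZF=0 PC=8
Step 8: PC=8 exec 'ADD A, 2'. After: A=9 B=4 C=0 D=3 ZF=0 PC=9
Step 9: PC=9 exec 'ADD B, 2'. After: A=9 B=6 C=0 D=3 ZF=0 PC=10
Step 10: PC=10 exec 'ADD B, 1'. After: A=9 B=7 C=0 D=3 ZF=0 PC=11
Step 11: PC=11 exec 'ADD B, 1'. After: A=9 B=8 C=0 D=3 ZF=0 PC=12
Step 12: PC=12 exec 'ADD B, 5'. After: A=9 B=13 C=0 D=3 ZF=0 PC=13
Step 13: PC=13 exec 'ADD D, 2'. After: A=9 B=13 C=0 D=5 ZF=0 PC=14
Step 14: PC=14 exec 'HALT'. After: A=9 B=13 C=0 D=5 ZF=0 PC=14 HALTED

Answer: 9 13 0 5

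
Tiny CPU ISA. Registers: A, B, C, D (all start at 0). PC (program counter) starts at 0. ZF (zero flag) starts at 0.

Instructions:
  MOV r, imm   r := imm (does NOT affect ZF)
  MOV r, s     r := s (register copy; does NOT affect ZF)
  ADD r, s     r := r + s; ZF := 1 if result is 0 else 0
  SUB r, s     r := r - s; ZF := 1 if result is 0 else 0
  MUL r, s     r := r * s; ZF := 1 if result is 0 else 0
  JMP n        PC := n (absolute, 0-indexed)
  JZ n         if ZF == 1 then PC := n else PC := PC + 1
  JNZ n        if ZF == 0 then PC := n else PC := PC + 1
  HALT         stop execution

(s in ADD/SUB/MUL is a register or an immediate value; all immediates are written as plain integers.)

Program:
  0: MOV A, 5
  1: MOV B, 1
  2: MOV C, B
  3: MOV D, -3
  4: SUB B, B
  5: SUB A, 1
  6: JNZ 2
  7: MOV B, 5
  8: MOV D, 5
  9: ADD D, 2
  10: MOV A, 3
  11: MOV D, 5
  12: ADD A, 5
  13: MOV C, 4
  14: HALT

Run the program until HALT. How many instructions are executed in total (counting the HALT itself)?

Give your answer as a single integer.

Step 1: PC=0 exec 'MOV A, 5'. After: A=5 B=0 C=0 D=0 ZF=0 PC=1
Step 2: PC=1 exec 'MOV B, 1'. After: A=5 B=1 C=0 D=0 ZF=0 PC=2
Step 3: PC=2 exec 'MOV C, B'. After: A=5 B=1 C=1 D=0 ZF=0 PC=3
Step 4: PC=3 exec 'MOV D, -3'. After: A=5 B=1 C=1 D=-3 ZF=0 PC=4
Step 5: PC=4 exec 'SUB B, B'. After: A=5 B=0 C=1 D=-3 ZF=1 PC=5
Step 6: PC=5 exec 'SUB A, 1'. After: A=4 B=0 C=1 D=-3 ZF=0 PC=6
Step 7: PC=6 exec 'JNZ 2'. After: A=4 B=0 C=1 D=-3 ZF=0 PC=2
Step 8: PC=2 exec 'MOV C, B'. After: A=4 B=0 C=0 D=-3 ZF=0 PC=3
Step 9: PC=3 exec 'MOV D, -3'. After: A=4 B=0 C=0 D=-3 ZF=0 PC=4
Step 10: PC=4 exec 'SUB B, B'. After: A=4 B=0 C=0 D=-3 ZF=1 PC=5
Step 11: PC=5 exec 'SUB A, 1'. After: A=3 B=0 C=0 D=-3 ZF=0 PC=6
Step 12: PC=6 exec 'JNZ 2'. After: A=3 B=0 C=0 D=-3 ZF=0 PC=2
Step 13: PC=2 exec 'MOV C, B'. After: A=3 B=0 C=0 D=-3 ZF=0 PC=3
Step 14: PC=3 exec 'MOV D, -3'. After: A=3 B=0 C=0 D=-3 ZF=0 PC=4
Step 15: PC=4 exec 'SUB B, B'. After: A=3 B=0 C=0 D=-3 ZF=1 PC=5
Step 16: PC=5 exec 'SUB A, 1'. After: A=2 B=0 C=0 D=-3 ZF=0 PC=6
Step 17: PC=6 exec 'JNZ 2'. After: A=2 B=0 C=0 D=-3 ZF=0 PC=2
Step 18: PC=2 exec 'MOV C, B'. After: A=2 B=0 C=0 D=-3 ZF=0 PC=3
Step 19: PC=3 exec 'MOV D, -3'. After: A=2 B=0 C=0 D=-3 ZF=0 PC=4
Step 20: PC=4 exec 'SUB B, B'. After: A=2 B=0 C=0 D=-3 ZF=1 PC=5
Step 21: PC=5 exec 'SUB A, 1'. After: A=1 B=0 C=0 D=-3 ZF=0 PC=6
Step 22: PC=6 exec 'JNZ 2'. After: A=1 B=0 C=0 D=-3 ZF=0 PC=2
Step 23: PC=2 exec 'MOV C, B'. After: A=1 B=0 C=0 D=-3 ZF=0 PC=3
Step 24: PC=3 exec 'MOV D, -3'. After: A=1 B=0 C=0 D=-3 ZF=0 PC=4
Step 25: PC=4 exec 'SUB B, B'. After: A=1 B=0 C=0 D=-3 ZF=1 PC=5
Step 26: PC=5 exec 'SUB A, 1'. After: A=0 B=0 C=0 D=-3 ZF=1 PC=6
Step 27: PC=6 exec 'JNZ 2'. After: A=0 B=0 C=0 D=-3 ZF=1 PC=7
Step 28: PC=7 exec 'MOV B, 5'. After: A=0 B=5 C=0 D=-3 ZF=1 PC=8
Step 29: PC=8 exec 'MOV D, 5'. After: A=0 B=5 C=0 D=5 ZF=1 PC=9
Step 30: PC=9 exec 'ADD D, 2'. After: A=0 B=5 C=0 D=7 ZF=0 PC=10
Step 31: PC=10 exec 'MOV A, 3'. After: A=3 B=5 C=0 D=7 ZF=0 PC=11
Step 32: PC=11 exec 'MOV D, 5'. After: A=3 B=5 C=0 D=5 ZF=0 PC=12
Step 33: PC=12 exec 'ADD A, 5'. After: A=8 B=5 C=0 D=5 ZF=0 PC=13
Step 34: PC=13 exec 'MOV C, 4'. After: A=8 B=5 C=4 D=5 ZF=0 PC=14
Step 35: PC=14 exec 'HALT'. After: A=8 B=5 C=4 D=5 ZF=0 PC=14 HALTED
Total instructions executed: 35

Answer: 35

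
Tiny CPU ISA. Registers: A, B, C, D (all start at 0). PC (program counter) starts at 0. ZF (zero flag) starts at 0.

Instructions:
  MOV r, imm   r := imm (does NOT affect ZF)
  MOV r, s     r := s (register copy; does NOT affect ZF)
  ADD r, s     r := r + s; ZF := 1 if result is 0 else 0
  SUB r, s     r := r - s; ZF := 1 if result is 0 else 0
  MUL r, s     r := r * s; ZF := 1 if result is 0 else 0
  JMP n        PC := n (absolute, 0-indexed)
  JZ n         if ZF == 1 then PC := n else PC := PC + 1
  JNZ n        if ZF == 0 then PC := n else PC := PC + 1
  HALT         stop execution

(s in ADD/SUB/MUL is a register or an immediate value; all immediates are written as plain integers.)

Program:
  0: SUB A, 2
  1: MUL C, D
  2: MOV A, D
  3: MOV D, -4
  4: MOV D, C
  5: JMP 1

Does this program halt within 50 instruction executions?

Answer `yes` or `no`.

Step 1: PC=0 exec 'SUB A, 2'. After: A=-2 B=0 C=0 D=0 ZF=0 PC=1
Step 2: PC=1 exec 'MUL C, D'. After: A=-2 B=0 C=0 D=0 ZF=1 PC=2
Step 3: PC=2 exec 'MOV A, D'. After: A=0 B=0 C=0 D=0 ZF=1 PC=3
Step 4: PC=3 exec 'MOV D, -4'. After: A=0 B=0 C=0 D=-4 ZF=1 PC=4
Step 5: PC=4 exec 'MOV D, C'. After: A=0 B=0 C=0 D=0 ZF=1 PC=5
Step 6: PC=5 exec 'JMP 1'. After: A=0 B=0 C=0 D=0 ZF=1 PC=1
Step 7: PC=1 exec 'MUL C, D'. After: A=0 B=0 C=0 D=0 ZF=1 PC=2
Step 8: PC=2 exec 'MOV A, D'. After: A=0 B=0 C=0 D=0 ZF=1 PC=3
State after step 8 equals state after step 3: the program is in a cycle of length 5 and will never halt.

Answer: no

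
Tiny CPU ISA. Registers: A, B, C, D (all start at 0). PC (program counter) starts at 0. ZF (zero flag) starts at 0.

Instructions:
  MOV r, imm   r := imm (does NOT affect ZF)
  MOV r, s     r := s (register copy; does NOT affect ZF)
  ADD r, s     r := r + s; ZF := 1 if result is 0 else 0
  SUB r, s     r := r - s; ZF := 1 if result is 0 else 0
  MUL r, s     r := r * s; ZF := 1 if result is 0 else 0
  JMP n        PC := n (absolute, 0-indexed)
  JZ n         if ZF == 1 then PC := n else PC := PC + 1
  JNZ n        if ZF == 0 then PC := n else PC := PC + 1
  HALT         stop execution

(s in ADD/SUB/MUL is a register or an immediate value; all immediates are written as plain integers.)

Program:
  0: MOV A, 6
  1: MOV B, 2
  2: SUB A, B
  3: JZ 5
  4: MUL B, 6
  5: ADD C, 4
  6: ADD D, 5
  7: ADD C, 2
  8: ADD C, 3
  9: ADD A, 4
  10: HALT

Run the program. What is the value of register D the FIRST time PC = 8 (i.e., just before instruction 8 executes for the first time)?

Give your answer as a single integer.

Step 1: PC=0 exec 'MOV A, 6'. After: A=6 B=0 C=0 D=0 ZF=0 PC=1
Step 2: PC=1 exec 'MOV B, 2'. After: A=6 B=2 C=0 D=0 ZF=0 PC=2
Step 3: PC=2 exec 'SUB A, B'. After: A=4 B=2 C=0 D=0 ZF=0 PC=3
Step 4: PC=3 exec 'JZ 5'. After: A=4 B=2 C=0 D=0 ZF=0 PC=4
Step 5: PC=4 exec 'MUL B, 6'. After: A=4 B=12 C=0 D=0 ZF=0 PC=5
Step 6: PC=5 exec 'ADD C, 4'. After: A=4 B=12 C=4 D=0 ZF=0 PC=6
Step 7: PC=6 exec 'ADD D, 5'. After: A=4 B=12 C=4 D=5 ZF=0 PC=7
Step 8: PC=7 exec 'ADD C, 2'. After: A=4 B=12 C=6 D=5 ZF=0 PC=8
First time PC=8: D=5

5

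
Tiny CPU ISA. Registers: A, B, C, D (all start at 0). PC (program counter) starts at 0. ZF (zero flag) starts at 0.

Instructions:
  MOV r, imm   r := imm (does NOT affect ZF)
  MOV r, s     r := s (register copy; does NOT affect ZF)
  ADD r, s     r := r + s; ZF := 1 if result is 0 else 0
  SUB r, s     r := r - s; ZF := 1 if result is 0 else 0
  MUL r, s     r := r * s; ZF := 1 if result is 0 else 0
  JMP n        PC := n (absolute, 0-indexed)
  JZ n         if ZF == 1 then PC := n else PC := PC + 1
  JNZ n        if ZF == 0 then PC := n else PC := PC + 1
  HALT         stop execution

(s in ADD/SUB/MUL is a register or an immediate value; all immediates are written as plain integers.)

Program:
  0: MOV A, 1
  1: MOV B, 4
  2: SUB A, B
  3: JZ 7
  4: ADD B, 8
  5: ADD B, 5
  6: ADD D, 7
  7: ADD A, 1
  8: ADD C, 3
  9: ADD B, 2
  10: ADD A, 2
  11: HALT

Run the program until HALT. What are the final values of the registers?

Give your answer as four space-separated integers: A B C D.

Answer: 0 19 3 7

Derivation:
Step 1: PC=0 exec 'MOV A, 1'. After: A=1 B=0 C=0 D=0 ZF=0 PC=1
Step 2: PC=1 exec 'MOV B, 4'. After: A=1 B=4 C=0 D=0 ZF=0 PC=2
Step 3: PC=2 exec 'SUB A, B'. After: A=-3 B=4 C=0 D=0 ZF=0 PC=3
Step 4: PC=3 exec 'JZ 7'. After: A=-3 B=4 C=0 D=0 ZF=0 PC=4
Step 5: PC=4 exec 'ADD B, 8'. After: A=-3 B=12 C=0 D=0 ZF=0 PC=5
Step 6: PC=5 exec 'ADD B, 5'. After: A=-3 B=17 C=0 D=0 ZF=0 PC=6
Step 7: PC=6 exec 'ADD D, 7'. After: A=-3 B=17 C=0 D=7 ZF=0 PC=7
Step 8: PC=7 exec 'ADD A, 1'. After: A=-2 B=17 C=0 D=7 ZF=0 PC=8
Step 9: PC=8 exec 'ADD C, 3'. After: A=-2 B=17 C=3 D=7 ZF=0 PC=9
Step 10: PC=9 exec 'ADD B, 2'. After: A=-2 B=19 C=3 D=7 ZF=0 PC=10
Step 11: PC=10 exec 'ADD A, 2'. After: A=0 B=19 C=3 D=7 ZF=1 PC=11
Step 12: PC=11 exec 'HALT'. After: A=0 B=19 C=3 D=7 ZF=1 PC=11 HALTED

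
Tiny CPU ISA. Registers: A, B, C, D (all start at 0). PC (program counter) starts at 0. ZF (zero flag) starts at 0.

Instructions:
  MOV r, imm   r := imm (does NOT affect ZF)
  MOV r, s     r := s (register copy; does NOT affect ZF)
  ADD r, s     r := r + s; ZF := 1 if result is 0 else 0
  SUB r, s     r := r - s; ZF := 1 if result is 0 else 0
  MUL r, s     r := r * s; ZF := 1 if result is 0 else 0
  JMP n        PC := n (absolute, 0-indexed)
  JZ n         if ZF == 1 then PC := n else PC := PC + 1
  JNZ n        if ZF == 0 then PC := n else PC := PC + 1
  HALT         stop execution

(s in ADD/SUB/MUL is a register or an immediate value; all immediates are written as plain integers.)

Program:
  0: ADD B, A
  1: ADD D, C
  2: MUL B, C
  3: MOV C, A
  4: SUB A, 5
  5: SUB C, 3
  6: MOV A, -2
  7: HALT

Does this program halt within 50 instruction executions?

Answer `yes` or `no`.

Answer: yes

Derivation:
Step 1: PC=0 exec 'ADD B, A'. After: A=0 B=0 C=0 D=0 ZF=1 PC=1
Step 2: PC=1 exec 'ADD D, C'. After: A=0 B=0 C=0 D=0 ZF=1 PC=2
Step 3: PC=2 exec 'MUL B, C'. After: A=0 B=0 C=0 D=0 ZF=1 PC=3
Step 4: PC=3 exec 'MOV C, A'. After: A=0 B=0 C=0 D=0 ZF=1 PC=4
Step 5: PC=4 exec 'SUB A, 5'. After: A=-5 B=0 C=0 D=0 ZF=0 PC=5
Step 6: PC=5 exec 'SUB C, 3'. After: A=-5 B=0 C=-3 D=0 ZF=0 PC=6
Step 7: PC=6 exec 'MOV A, -2'. After: A=-2 B=0 C=-3 D=0 ZF=0 PC=7
Step 8: PC=7 exec 'HALT'. After: A=-2 B=0 C=-3 D=0 ZF=0 PC=7 HALTED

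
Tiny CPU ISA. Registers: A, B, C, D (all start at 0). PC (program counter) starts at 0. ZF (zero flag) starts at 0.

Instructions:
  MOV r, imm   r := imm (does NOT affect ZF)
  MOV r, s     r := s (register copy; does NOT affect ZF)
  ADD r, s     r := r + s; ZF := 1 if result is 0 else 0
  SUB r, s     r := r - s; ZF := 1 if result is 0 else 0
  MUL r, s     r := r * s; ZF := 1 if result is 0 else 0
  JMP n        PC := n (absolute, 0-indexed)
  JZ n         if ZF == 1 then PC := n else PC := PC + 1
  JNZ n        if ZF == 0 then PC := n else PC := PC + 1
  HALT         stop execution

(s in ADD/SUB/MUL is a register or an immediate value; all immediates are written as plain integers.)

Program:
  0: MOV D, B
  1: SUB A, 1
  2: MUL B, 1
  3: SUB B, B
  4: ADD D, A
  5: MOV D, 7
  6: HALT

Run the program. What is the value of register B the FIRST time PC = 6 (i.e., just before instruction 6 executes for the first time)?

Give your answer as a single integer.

Step 1: PC=0 exec 'MOV D, B'. After: A=0 B=0 C=0 D=0 ZF=0 PC=1
Step 2: PC=1 exec 'SUB A, 1'. After: A=-1 B=0 C=0 D=0 ZF=0 PC=2
Step 3: PC=2 exec 'MUL B, 1'. After: A=-1 B=0 C=0 D=0 ZF=1 PC=3
Step 4: PC=3 exec 'SUB B, B'. After: A=-1 B=0 C=0 D=0 ZF=1 PC=4
Step 5: PC=4 exec 'ADD D, A'. After: A=-1 B=0 C=0 D=-1 ZF=0 PC=5
Step 6: PC=5 exec 'MOV D, 7'. After: A=-1 B=0 C=0 D=7 ZF=0 PC=6
First time PC=6: B=0

0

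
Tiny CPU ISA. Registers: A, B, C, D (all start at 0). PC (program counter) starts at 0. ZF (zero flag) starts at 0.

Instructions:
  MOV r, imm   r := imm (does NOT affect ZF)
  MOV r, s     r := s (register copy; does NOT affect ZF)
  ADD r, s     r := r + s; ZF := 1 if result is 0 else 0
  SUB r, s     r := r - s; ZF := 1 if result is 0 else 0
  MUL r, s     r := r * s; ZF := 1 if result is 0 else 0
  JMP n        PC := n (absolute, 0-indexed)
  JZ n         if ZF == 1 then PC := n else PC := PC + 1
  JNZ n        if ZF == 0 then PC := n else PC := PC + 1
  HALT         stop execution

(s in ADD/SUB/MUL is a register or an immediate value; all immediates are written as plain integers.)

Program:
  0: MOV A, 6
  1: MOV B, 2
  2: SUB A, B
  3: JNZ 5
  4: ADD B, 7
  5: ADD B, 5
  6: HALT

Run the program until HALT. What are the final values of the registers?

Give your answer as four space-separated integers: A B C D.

Answer: 4 7 0 0

Derivation:
Step 1: PC=0 exec 'MOV A, 6'. After: A=6 B=0 C=0 D=0 ZF=0 PC=1
Step 2: PC=1 exec 'MOV B, 2'. After: A=6 B=2 C=0 D=0 ZF=0 PC=2
Step 3: PC=2 exec 'SUB A, B'. After: A=4 B=2 C=0 D=0 ZF=0 PC=3
Step 4: PC=3 exec 'JNZ 5'. After: A=4 B=2 C=0 D=0 ZF=0 PC=5
Step 5: PC=5 exec 'ADD B, 5'. After: A=4 B=7 C=0 D=0 ZF=0 PC=6
Step 6: PC=6 exec 'HALT'. After: A=4 B=7 C=0 D=0 ZF=0 PC=6 HALTED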